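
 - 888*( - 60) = 53280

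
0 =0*165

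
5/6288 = 5/6288 = 0.00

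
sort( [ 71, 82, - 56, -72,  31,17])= [ - 72, -56 , 17, 31,71,82 ] 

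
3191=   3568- 377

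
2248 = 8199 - 5951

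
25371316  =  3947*6428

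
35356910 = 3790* 9329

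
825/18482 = 825/18482=0.04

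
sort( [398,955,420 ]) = [398,  420,955] 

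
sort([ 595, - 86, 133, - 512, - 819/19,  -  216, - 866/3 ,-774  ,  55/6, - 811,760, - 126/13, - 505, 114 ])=[ - 811, - 774,-512, -505, - 866/3, - 216,-86, - 819/19, - 126/13,  55/6,  114, 133, 595, 760 ]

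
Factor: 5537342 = 2^1*17^1*23^1*73^1*97^1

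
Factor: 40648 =2^3 * 5081^1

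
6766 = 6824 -58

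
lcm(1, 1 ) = 1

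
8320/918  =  9 + 29/459 = 9.06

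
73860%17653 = 3248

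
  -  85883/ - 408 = 210 + 203/408  =  210.50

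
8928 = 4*2232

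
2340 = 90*26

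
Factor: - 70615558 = - 2^1 * 13^1*2715983^1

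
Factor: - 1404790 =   -  2^1*5^1*59^1*2381^1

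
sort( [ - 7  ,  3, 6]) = [  -  7,3 , 6 ] 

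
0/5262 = 0 = 0.00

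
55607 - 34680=20927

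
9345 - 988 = 8357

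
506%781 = 506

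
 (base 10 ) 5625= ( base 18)h69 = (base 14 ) 209B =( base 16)15f9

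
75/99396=25/33132  =  0.00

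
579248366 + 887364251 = 1466612617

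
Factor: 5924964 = 2^2*3^1*493747^1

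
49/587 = 49/587 = 0.08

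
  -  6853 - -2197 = - 4656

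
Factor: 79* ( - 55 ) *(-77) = 5^1  *  7^1*11^2  *79^1  =  334565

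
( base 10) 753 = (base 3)1000220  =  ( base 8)1361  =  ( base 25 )153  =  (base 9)1026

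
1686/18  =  281/3 = 93.67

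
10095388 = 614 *16442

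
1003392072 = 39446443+963945629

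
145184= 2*72592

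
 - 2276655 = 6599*( - 345)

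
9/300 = 3/100 = 0.03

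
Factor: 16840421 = 13^1*17^1 * 181^1 * 421^1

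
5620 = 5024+596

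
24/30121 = 24/30121 = 0.00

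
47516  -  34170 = 13346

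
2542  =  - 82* (-31) 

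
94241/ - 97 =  - 972 + 43/97 = - 971.56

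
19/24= 19/24 = 0.79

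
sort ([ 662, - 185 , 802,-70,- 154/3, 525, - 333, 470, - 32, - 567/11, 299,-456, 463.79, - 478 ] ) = [-478, - 456, - 333, - 185, - 70,-567/11, - 154/3,-32, 299, 463.79, 470, 525, 662,802]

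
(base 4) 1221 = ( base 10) 105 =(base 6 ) 253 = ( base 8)151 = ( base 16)69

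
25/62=25/62=0.40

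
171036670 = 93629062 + 77407608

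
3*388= 1164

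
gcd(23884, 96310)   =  2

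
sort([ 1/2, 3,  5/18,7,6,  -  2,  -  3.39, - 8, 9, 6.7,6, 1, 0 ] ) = [ - 8, - 3.39, - 2, 0 , 5/18, 1/2,1, 3,6, 6,6.7, 7, 9]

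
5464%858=316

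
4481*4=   17924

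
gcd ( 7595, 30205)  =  35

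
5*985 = 4925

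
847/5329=847/5329 = 0.16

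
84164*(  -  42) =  - 3534888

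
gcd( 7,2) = 1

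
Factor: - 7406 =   -  2^1*  7^1*23^2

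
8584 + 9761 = 18345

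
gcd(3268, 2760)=4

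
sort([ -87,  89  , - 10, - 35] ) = [-87, - 35,  -  10,89] 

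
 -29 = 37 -66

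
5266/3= 1755 + 1/3 = 1755.33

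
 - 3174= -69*46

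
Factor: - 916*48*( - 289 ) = 12706752 = 2^6*3^1*17^2 * 229^1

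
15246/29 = 525 + 21/29 = 525.72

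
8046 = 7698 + 348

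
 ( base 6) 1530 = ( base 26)fo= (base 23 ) i0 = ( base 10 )414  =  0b110011110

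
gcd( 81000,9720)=3240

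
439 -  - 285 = 724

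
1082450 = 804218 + 278232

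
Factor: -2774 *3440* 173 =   -  2^5 * 5^1 *19^1*43^1*73^1* 173^1 = -1650862880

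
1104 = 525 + 579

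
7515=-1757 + 9272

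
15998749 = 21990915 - 5992166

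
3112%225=187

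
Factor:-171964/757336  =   -42991/189334 = - 2^( - 1)*13^1 * 137^(-1 )*  691^(- 1)*3307^1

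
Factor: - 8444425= - 5^2*11^1*30707^1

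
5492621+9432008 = 14924629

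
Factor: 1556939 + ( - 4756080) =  - 3199141 = -11^1*337^1*863^1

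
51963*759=39439917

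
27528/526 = 13764/263 = 52.33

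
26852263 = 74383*361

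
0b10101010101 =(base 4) 111111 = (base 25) 24F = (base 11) 1031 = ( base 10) 1365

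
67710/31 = 2184+6/31 = 2184.19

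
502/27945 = 502/27945 =0.02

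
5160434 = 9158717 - 3998283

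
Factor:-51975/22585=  - 10395/4517 =- 3^3*5^1*7^1*11^1*4517^ (-1)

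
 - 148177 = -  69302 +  - 78875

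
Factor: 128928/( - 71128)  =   - 948/523  =  - 2^2*3^1*79^1*523^( -1) 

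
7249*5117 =37093133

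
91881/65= 1413 + 36/65 = 1413.55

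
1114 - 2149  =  -1035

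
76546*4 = 306184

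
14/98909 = 14/98909= 0.00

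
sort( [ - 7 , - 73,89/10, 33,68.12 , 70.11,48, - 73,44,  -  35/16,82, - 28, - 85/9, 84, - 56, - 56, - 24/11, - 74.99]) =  [ - 74.99, - 73,-73, - 56, - 56, - 28, - 85/9,  -  7, - 35/16, - 24/11 , 89/10,  33,44, 48, 68.12, 70.11 , 82,84]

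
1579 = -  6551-  -  8130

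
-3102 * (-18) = 55836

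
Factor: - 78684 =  - 2^2*3^1*79^1* 83^1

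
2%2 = 0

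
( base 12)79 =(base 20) 4D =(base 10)93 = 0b1011101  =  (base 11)85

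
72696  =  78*932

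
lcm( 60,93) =1860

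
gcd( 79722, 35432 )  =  8858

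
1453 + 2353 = 3806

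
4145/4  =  4145/4 = 1036.25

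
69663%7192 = 4935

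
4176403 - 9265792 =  - 5089389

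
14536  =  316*46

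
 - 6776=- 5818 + -958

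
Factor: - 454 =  - 2^1*227^1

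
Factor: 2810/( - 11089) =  - 2^1*5^1 * 13^( - 1 )*281^1*853^( - 1) 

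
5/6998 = 5/6998 = 0.00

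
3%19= 3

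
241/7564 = 241/7564 = 0.03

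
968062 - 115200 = 852862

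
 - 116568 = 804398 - 920966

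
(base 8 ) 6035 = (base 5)44401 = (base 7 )12020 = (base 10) 3101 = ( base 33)2rw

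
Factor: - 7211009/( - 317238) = 2^( - 1)*3^(-1 )*13^1*17^1  *37^( - 1)*67^1*487^1*1429^( - 1 )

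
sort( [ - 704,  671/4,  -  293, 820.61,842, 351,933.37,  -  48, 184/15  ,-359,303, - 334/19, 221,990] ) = [ - 704, - 359 , - 293, - 48, - 334/19, 184/15, 671/4, 221,  303,351,820.61, 842  ,  933.37, 990]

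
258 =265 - 7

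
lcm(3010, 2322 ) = 81270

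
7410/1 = 7410 = 7410.00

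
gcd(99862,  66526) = 2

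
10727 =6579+4148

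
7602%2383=453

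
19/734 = 19/734=0.03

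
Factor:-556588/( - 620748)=347/387 = 3^(  -  2 )*43^( - 1)*347^1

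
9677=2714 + 6963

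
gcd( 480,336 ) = 48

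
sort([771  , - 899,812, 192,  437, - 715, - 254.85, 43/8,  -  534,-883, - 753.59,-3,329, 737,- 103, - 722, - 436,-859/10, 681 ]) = [ - 899,-883,-753.59, - 722, - 715, - 534,-436,-254.85,-103, - 859/10, - 3,43/8, 192, 329, 437, 681, 737, 771, 812]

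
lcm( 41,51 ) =2091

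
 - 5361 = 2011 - 7372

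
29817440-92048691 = -62231251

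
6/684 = 1/114=0.01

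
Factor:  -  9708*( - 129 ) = 1252332 = 2^2*3^2*43^1 * 809^1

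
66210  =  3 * 22070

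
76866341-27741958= 49124383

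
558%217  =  124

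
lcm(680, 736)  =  62560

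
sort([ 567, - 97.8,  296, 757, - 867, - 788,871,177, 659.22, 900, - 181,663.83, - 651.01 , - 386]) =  [ - 867,  -  788,-651.01  , - 386, - 181, - 97.8,  177,296,567 , 659.22, 663.83,757,871,  900 ]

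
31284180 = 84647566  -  53363386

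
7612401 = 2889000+4723401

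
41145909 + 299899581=341045490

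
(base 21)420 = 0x70E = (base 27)2co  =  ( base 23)39c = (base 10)1806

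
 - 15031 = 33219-48250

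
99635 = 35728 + 63907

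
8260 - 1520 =6740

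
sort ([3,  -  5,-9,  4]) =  [-9,- 5, 3, 4 ] 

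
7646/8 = 3823/4 = 955.75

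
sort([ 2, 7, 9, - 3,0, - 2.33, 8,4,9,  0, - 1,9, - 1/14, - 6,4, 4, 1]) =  [ - 6, - 3,-2.33, - 1 , - 1/14,0,0,1,2,4,4, 4,7,8,9,9,9]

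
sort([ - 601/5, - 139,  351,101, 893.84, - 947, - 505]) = [ - 947, - 505 , - 139 ,-601/5, 101,351,893.84 ] 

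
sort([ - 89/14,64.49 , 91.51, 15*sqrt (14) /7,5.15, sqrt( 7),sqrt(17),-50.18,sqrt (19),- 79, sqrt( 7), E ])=[ -79, - 50.18,  -  89/14, sqrt(7 ), sqrt( 7),E,sqrt( 17 ),sqrt (19 ),  5.15,15*sqrt (14)/7,64.49,91.51] 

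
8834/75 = 8834/75 = 117.79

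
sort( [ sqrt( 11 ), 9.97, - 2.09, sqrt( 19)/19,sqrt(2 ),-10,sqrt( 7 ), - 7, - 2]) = [ - 10 , - 7, - 2.09,- 2, sqrt( 19 ) /19,sqrt( 2),  sqrt(7),sqrt ( 11 ),9.97] 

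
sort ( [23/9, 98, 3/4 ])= [ 3/4, 23/9, 98 ] 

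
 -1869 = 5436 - 7305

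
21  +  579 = 600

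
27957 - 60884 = - 32927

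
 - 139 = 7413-7552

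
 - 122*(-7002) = 854244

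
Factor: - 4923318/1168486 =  - 3^1 *11^( - 1 )*19^2* 2273^1*53113^( - 1)  =  - 2461659/584243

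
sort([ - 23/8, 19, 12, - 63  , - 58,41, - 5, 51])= [ - 63, - 58, - 5, - 23/8, 12,19, 41, 51 ] 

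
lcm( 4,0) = 0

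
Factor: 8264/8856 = 1033/1107 = 3^(  -  3 ) * 41^(- 1)*1033^1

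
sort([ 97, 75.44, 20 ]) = [ 20, 75.44,97 ]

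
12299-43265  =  -30966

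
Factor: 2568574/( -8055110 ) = - 1284287/4027555 = - 5^(- 1 )*7^( - 2 )*17^( - 1 )*967^( - 1 )*1284287^1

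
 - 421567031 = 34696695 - 456263726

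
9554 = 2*4777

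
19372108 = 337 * 57484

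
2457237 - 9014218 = - 6556981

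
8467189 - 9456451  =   - 989262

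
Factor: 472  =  2^3*59^1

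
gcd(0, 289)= 289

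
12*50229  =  602748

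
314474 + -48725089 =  - 48410615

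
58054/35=58054/35 = 1658.69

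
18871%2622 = 517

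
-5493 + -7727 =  - 13220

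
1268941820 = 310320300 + 958621520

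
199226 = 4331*46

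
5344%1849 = 1646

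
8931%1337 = 909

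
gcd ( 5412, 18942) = 2706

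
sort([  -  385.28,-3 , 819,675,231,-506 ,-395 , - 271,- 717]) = [  -  717,-506, -395, - 385.28,  -  271,-3, 231,675,819]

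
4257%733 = 592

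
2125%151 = 11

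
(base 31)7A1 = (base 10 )7038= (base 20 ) hbi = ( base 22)EBK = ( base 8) 15576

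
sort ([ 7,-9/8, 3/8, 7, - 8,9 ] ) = [ - 8,-9/8, 3/8, 7,7,9 ] 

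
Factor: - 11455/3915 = - 3^ ( - 3)*79^1 = - 79/27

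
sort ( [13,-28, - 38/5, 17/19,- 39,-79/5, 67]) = [ - 39,-28, - 79/5, - 38/5, 17/19,13, 67 ] 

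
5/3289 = 5/3289=0.00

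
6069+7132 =13201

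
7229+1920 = 9149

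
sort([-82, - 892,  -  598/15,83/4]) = [-892, - 82, - 598/15,83/4] 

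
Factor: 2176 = 2^7 * 17^1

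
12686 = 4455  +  8231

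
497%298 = 199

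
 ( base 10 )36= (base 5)121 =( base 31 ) 15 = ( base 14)28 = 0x24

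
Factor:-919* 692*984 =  - 2^5*3^1*41^1 * 173^1*919^1=- 625772832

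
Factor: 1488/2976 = 2^ ( - 1) = 1/2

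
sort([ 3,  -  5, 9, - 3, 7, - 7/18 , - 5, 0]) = [ - 5, - 5, - 3,  -  7/18,  0  ,  3, 7, 9 ] 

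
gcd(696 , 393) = 3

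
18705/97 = 18705/97 = 192.84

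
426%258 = 168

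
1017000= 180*5650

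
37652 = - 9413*( - 4 )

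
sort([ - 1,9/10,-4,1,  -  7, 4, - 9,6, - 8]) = [ - 9,-8, - 7,-4,-1,  9/10,1 , 4, 6] 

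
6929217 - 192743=6736474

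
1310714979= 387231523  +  923483456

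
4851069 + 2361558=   7212627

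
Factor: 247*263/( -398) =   -  64961/398=- 2^( - 1 )*13^1 * 19^1*199^(  -  1) * 263^1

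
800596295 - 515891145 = 284705150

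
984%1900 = 984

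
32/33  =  32/33 = 0.97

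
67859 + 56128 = 123987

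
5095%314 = 71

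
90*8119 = 730710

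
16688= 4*4172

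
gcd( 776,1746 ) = 194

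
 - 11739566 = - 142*82673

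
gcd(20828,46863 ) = 5207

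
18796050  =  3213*5850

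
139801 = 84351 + 55450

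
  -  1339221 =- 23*58227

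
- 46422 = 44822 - 91244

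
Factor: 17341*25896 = 2^3 * 3^1*13^1* 83^1  *  17341^1 =449062536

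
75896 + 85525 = 161421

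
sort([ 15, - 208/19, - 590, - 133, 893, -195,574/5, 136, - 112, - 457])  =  [ - 590, - 457,-195, - 133, - 112, - 208/19, 15, 574/5, 136,893]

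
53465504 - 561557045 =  - 508091541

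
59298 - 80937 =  - 21639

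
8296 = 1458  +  6838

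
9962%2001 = 1958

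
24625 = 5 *4925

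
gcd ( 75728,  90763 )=1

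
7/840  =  1/120 = 0.01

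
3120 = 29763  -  26643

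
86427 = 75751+10676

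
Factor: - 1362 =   -  2^1*3^1*227^1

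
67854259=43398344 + 24455915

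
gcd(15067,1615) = 19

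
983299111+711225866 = 1694524977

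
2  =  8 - 6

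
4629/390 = 1543/130 = 11.87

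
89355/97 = 89355/97 = 921.19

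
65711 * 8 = 525688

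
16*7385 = 118160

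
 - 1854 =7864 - 9718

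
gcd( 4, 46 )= 2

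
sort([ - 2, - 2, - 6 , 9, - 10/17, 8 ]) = [ - 6,  -  2 , - 2, - 10/17, 8, 9]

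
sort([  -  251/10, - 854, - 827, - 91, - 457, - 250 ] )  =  [ - 854,-827, - 457 , - 250, - 91, - 251/10 ] 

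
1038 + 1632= 2670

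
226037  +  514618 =740655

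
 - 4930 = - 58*85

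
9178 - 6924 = 2254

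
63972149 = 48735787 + 15236362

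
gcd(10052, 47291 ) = 1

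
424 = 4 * 106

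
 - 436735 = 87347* (  -  5)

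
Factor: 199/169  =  13^( - 2)*199^1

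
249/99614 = 249/99614  =  0.00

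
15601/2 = 7800+1/2 = 7800.50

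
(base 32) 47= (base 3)12000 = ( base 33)43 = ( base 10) 135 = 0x87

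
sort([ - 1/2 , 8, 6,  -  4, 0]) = [ - 4, - 1/2,0, 6,8]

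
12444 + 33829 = 46273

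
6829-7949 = -1120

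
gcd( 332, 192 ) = 4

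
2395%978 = 439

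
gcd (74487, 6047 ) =1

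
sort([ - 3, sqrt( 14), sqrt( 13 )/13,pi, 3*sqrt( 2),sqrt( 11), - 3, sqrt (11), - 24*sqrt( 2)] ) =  [-24*sqrt(2 ), - 3 , - 3,sqrt( 13) /13, pi,sqrt( 11) , sqrt( 11 ), sqrt( 14), 3*sqrt( 2)]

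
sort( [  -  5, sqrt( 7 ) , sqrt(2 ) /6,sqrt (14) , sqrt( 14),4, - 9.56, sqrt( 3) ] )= [ - 9.56,  -  5,sqrt( 2 ) /6,sqrt(3), sqrt ( 7), sqrt(14), sqrt(14),4 ]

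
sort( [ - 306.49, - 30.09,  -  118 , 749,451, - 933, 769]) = [ - 933, - 306.49,-118, - 30.09,451,749,769]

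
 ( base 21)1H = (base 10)38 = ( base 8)46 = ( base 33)15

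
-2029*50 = - 101450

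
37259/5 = 7451 +4/5 =7451.80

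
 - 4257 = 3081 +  - 7338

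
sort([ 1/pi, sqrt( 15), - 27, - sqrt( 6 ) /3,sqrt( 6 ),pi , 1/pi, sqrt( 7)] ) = [ - 27,  -  sqrt( 6)/3 , 1/pi, 1/pi, sqrt( 6 ), sqrt ( 7), pi, sqrt( 15) ] 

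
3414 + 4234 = 7648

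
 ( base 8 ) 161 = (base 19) 5i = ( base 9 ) 135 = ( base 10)113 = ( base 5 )423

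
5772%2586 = 600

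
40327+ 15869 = 56196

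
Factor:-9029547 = -3^2*23^1*181^1*241^1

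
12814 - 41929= - 29115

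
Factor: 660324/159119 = 2^2*3^1*7^2*1123^1* 159119^(-1)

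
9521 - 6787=2734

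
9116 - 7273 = 1843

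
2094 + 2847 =4941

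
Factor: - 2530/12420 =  - 11/54 = -  2^( - 1)*3^( -3 )*11^1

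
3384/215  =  3384/215 = 15.74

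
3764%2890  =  874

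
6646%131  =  96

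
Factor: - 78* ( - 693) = 2^1*3^3 * 7^1 * 11^1*13^1 = 54054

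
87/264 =29/88 =0.33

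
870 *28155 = 24494850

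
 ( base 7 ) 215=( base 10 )110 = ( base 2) 1101110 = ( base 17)68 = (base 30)3k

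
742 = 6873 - 6131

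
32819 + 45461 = 78280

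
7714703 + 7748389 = 15463092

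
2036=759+1277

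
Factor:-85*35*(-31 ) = 92225  =  5^2*7^1*17^1*31^1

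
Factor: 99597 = 3^1*33199^1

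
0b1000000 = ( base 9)71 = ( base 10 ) 64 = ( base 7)121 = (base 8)100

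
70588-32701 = 37887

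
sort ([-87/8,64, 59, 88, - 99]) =[ - 99, - 87/8, 59, 64 , 88 ]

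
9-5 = 4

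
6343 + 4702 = 11045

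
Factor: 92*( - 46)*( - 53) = 224296 =2^3 * 23^2 * 53^1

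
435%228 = 207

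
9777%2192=1009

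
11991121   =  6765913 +5225208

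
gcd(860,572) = 4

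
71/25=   2 + 21/25= 2.84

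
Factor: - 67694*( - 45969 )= 3111825486 = 2^1*3^1*7^1*11^2*17^1*181^1*199^1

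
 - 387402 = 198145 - 585547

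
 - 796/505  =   - 796/505 = - 1.58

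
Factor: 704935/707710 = 140987/141542 = 2^( - 1 ) * 7^1*11^1*17^(-1 ) * 23^( - 1 ) * 181^( -1) * 1831^1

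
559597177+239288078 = 798885255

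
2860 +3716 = 6576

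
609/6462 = 203/2154 = 0.09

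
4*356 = 1424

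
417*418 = 174306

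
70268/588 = 119+74/147 = 119.50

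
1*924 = 924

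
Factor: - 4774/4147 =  - 434/377=- 2^1* 7^1*13^( - 1 ) * 29^( - 1 )*31^1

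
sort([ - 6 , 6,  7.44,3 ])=[ - 6,3,  6,  7.44] 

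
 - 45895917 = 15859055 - 61754972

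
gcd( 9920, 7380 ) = 20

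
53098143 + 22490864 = 75589007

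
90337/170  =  90337/170 = 531.39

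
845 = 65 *13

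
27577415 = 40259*685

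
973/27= 36+1/27=36.04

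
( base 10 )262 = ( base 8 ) 406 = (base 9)321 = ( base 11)219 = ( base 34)7O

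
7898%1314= 14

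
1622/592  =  811/296 = 2.74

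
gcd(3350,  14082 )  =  2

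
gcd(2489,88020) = 1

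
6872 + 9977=16849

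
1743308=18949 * 92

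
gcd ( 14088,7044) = 7044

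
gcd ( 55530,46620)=90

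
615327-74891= 540436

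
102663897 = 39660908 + 63002989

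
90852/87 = 30284/29 = 1044.28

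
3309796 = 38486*86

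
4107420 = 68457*60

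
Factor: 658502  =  2^1*13^1*19^1*31^1*43^1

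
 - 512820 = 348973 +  - 861793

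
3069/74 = 3069/74 = 41.47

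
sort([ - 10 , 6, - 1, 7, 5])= [-10, - 1 , 5 , 6, 7]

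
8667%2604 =855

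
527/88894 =527/88894   =  0.01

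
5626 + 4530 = 10156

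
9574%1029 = 313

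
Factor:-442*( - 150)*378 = 2^3*3^4* 5^2*7^1*13^1*17^1  =  25061400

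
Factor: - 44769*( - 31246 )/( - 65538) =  - 233142029/10923 = - 3^(-1)*11^( - 1)*17^1 * 331^( - 1)* 919^1*14923^1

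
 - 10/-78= 5/39 = 0.13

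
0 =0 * 948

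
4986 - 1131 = 3855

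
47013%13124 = 7641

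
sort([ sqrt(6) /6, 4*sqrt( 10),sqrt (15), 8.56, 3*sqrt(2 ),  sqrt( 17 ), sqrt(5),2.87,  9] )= [ sqrt(6)/6, sqrt(5) , 2.87,sqrt(15 ),sqrt(17),3*sqrt( 2 ), 8.56,  9,4*sqrt (10 )] 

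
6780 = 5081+1699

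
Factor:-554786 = -2^1*43^1*6451^1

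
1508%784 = 724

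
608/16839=608/16839= 0.04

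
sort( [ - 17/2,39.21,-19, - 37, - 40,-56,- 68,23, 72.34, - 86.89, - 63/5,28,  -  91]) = [-91, - 86.89, - 68, - 56, - 40 , - 37,-19, - 63/5,-17/2, 23, 28, 39.21, 72.34]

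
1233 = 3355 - 2122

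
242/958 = 121/479=0.25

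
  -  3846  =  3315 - 7161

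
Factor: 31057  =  13^1*2389^1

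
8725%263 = 46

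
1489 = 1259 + 230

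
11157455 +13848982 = 25006437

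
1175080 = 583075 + 592005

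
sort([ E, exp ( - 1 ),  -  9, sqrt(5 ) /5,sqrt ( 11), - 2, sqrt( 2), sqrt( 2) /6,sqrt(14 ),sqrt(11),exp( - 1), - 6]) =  [ - 9,-6, - 2,  sqrt(2)/6,exp ( - 1),exp( -1), sqrt( 5 )/5, sqrt(2), E  ,  sqrt( 11) , sqrt( 11), sqrt( 14 ) ] 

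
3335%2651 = 684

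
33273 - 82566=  - 49293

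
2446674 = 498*4913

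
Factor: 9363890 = 2^1*5^1*59^2*269^1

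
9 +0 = 9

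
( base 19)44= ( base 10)80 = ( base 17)4C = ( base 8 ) 120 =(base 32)2G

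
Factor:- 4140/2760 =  - 3/2 = - 2^(-1 )*3^1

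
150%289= 150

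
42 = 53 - 11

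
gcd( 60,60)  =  60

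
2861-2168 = 693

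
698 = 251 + 447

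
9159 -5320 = 3839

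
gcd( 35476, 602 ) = 14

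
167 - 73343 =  - 73176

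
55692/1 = 55692 =55692.00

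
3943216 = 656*6011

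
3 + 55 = 58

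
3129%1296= 537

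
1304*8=10432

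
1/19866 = 1/19866  =  0.00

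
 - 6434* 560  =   - 3603040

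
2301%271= 133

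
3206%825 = 731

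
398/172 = 199/86 = 2.31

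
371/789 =371/789 = 0.47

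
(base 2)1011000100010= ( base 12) 3342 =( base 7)22343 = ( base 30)68q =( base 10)5666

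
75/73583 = 75/73583  =  0.00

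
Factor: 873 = 3^2*97^1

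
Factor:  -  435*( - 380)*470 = 77691000=2^3*3^1*5^3*19^1*29^1*47^1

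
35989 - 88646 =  - 52657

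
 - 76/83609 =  - 1 + 83533/83609 = - 0.00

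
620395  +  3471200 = 4091595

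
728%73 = 71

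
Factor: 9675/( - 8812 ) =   -  2^(- 2) * 3^2*5^2*43^1*2203^ ( - 1) 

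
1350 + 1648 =2998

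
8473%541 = 358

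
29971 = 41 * 731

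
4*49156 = 196624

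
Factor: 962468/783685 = 2^2*5^( - 1)*7^( - 1)* 13^1*83^1 *223^1*22391^( - 1) 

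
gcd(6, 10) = 2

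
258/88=2 + 41/44 = 2.93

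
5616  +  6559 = 12175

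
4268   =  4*1067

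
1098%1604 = 1098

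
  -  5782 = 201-5983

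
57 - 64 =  - 7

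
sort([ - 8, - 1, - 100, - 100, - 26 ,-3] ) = [  -  100, - 100, - 26,-8, - 3,  -  1]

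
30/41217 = 10/13739 = 0.00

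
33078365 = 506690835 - 473612470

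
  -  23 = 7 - 30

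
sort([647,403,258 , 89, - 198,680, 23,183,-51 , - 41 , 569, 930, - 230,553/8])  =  [ - 230, - 198,  -  51 , - 41,23, 553/8, 89, 183,258,403 , 569,647,680,930]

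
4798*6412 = 30764776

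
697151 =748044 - 50893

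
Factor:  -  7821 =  - 3^2*11^1*79^1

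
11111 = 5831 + 5280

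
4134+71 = 4205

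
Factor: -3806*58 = - 2^2*11^1*29^1*173^1= - 220748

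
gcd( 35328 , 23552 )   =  11776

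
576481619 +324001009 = 900482628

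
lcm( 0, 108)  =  0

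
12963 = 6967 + 5996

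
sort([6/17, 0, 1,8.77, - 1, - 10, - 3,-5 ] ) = [ - 10, - 5, -3,  -  1,0,6/17, 1, 8.77]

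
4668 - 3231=1437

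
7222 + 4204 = 11426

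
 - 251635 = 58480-310115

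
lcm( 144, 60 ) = 720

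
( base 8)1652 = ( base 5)12223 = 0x3aa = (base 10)938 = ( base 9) 1252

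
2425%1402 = 1023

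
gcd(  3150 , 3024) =126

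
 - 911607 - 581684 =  - 1493291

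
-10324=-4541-5783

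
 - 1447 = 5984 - 7431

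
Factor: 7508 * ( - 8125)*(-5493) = 2^2*3^1 *5^4*13^1*1831^1*1877^1 = 335086732500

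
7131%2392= 2347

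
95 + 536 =631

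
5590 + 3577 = 9167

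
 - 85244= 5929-91173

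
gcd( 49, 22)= 1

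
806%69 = 47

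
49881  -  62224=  - 12343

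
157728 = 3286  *48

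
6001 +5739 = 11740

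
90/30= 3 =3.00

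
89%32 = 25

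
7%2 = 1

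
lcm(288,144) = 288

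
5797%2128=1541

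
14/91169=14/91169  =  0.00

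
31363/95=31363/95 = 330.14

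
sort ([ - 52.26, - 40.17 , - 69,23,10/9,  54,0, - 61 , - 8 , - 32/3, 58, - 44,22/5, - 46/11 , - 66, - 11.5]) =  [ - 69, - 66, - 61  , - 52.26, - 44,  -  40.17, - 11.5, - 32/3, - 8 ,-46/11 , 0,10/9, 22/5, 23, 54, 58 ] 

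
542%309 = 233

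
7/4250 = 7/4250 = 0.00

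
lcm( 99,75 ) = 2475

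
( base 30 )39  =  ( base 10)99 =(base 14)71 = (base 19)54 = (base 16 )63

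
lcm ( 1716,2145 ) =8580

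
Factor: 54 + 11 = 65=5^1 * 13^1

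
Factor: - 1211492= - 2^2*302873^1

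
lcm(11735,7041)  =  35205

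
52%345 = 52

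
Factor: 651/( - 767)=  - 3^1*7^1 * 13^ (  -  1)*31^1*59^( -1)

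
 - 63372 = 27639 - 91011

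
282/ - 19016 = -1 + 9367/9508   =  - 0.01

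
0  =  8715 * 0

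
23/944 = 23/944=0.02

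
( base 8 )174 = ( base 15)84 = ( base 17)75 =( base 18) 6g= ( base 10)124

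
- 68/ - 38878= 34/19439 = 0.00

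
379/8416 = 379/8416 = 0.05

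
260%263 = 260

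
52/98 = 26/49  =  0.53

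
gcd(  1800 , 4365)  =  45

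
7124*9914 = 70627336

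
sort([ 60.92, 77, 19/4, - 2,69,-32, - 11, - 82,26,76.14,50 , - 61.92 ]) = [ - 82, - 61.92, - 32, - 11 , - 2,19/4, 26,50, 60.92,69, 76.14,77 ] 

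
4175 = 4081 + 94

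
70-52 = 18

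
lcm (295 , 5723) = 28615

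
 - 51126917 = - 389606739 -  - 338479822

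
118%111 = 7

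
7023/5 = 1404  +  3/5 = 1404.60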